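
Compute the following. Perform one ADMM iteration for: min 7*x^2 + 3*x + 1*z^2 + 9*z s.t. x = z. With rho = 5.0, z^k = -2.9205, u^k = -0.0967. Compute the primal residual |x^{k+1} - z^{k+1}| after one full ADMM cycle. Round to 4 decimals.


ADMM iteration with rho = 5.0, z^k = -2.9205, u^k = -0.0967
Step 1: x-update.
Minimize 7*x^2 + 3*x + (5.0/2)*(x + 2.9205 - 0.0967)^2
FOC: (2*7 + 5.0)*x = -3 + 5.0*(-2.9205 + 0.0967)
x^{k+1} = -0.901
Step 2: z-update.
Minimize 1*z^2 + 9*z + (5.0/2)*(-0.901 - z - 0.0967)^2
FOC: (2*1 + 5.0)*z = -9 + 5.0*(-0.901 - 0.0967)
z^{k+1} = -1.9984
Step 3: u-update.
u^{k+1} = -0.0967 - 0.901 + 1.9984 = 1.0007
Step 4: Primal residual = |-0.901 + 1.9984| = 1.0974


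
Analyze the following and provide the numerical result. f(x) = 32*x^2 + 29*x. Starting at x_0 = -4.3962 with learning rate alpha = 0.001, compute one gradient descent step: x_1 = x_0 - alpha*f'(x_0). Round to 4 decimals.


We compute the gradient at x_0 and apply the update.
f'(x) = 64*x + 29
f'(-4.3962) = 64*-4.3962 + 29 = -252.3568
x_1 = -4.3962 - 0.001*-252.3568 = -4.1438


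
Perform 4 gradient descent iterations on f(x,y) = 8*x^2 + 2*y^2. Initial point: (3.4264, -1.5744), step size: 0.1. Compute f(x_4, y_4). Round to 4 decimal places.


Gradient descent on f(x,y) = 8*x^2 + 2*y^2.
Starting point: (3.4264, -1.5744), alpha = 0.1
Step 1: grad_x = 2*8*3.4264 = 54.8224, grad_y = 2*2*-1.5744 = -6.2976
  x_1 = 3.4264 - 0.1*54.8224 = -2.0558
  y_1 = -1.5744 - 0.1*-6.2976 = -0.9446
Step 2: grad_x = 2*8*-2.0558 = -32.8934, grad_y = 2*2*-0.9446 = -3.7786
  x_2 = -2.0558 - 0.1*-32.8934 = 1.2335
  y_2 = -0.9446 - 0.1*-3.7786 = -0.5668
Step 3: grad_x = 2*8*1.2335 = 19.7361, grad_y = 2*2*-0.5668 = -2.2671
  x_3 = 1.2335 - 0.1*19.7361 = -0.7401
  y_3 = -0.5668 - 0.1*-2.2671 = -0.3401
Step 4: grad_x = 2*8*-0.7401 = -11.8416, grad_y = 2*2*-0.3401 = -1.3603
  x_4 = -0.7401 - 0.1*-11.8416 = 0.4441
  y_4 = -0.3401 - 0.1*-1.3603 = -0.204
f(0.4441, -0.204) = 8*0.4441^2 + 2*(-0.204)^2 = 1.6608


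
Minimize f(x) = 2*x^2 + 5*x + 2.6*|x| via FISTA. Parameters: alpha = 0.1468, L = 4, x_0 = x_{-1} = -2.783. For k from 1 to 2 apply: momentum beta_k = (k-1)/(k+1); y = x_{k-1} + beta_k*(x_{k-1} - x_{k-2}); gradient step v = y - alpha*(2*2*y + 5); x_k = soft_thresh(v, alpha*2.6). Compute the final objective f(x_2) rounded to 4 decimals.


FISTA on f(x) = 2*x^2 + 5*x + 2.6*|x|
L = 4, alpha = 0.1468
Iteration 1: beta = 0.0, y = -2.783 + 0.0*(-2.783 + 2.783) = -2.783
  grad(y) = -6.132, v = y - alpha*grad = -1.8828
  prox(v) = soft_thresh(-1.8828, 0.3817) = -1.5011
Iteration 2: beta = 0.3333, y = -1.5011 + 0.3333*(-1.5011 + 2.783) = -1.0739
  grad(y) = 0.7046, v = y - alpha*grad = -1.1773
  prox(v) = soft_thresh(-1.1773, 0.3817) = -0.7956
f(x_2) = 2*(-0.7956)^2 + 5*(-0.7956) + 2.6*|-0.7956| = -0.6435


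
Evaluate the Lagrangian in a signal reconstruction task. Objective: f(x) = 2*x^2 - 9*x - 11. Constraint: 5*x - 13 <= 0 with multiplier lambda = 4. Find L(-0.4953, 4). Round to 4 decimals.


Step 1: Evaluate f(x).
f(-0.4953) = 2*(-0.4953)^2 - 9*(-0.4953) - 11 = -6.0517
Step 2: Evaluate g(x).
g(-0.4953) = 5*-0.4953 - 13 = -15.4765
Step 3: Compute Lagrangian.
L = -6.0517 + 4*-15.4765 = -67.9577


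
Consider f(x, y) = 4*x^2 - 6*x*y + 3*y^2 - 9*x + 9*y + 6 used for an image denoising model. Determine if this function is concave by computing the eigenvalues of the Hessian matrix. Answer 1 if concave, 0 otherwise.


The Hessian of f(x,y) = 4*x^2 - 6*x*y + 3*y^2 - 9*x + 9*y + 6 is:
H = [[8, -6], [-6, 6]]
Trace = 8 + 6 = 14
Determinant = 8*6 - (-6)^2 = 12
Discriminant = (14)^2 - 4*12 = 148.0
Eigenvalues: lambda_1 = 0.9172, lambda_2 = 13.0828
The function is not concave.

0


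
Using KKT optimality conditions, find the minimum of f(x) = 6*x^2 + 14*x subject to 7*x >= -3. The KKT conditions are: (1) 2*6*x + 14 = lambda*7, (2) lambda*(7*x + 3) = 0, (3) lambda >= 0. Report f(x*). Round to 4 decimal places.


Step 1: Try lambda = 0 (constraint inactive).
x_unc = -14/(2*6) = -1.1667
Check: 7*-1.1667 = -8.1669 < -3 -- violated!
Step 2: Constraint must be active: 7*x = -3
x* = -3/7 = -0.4286 (rounded; the exact value -3/7 is used below)
lambda = (2*6*(-3/7) + 14)/7 = 1.2653
Step 3: Compute optimal value.
f(x*) = 6*(-3/7)^2 + 14*(-3/7) = -4.898


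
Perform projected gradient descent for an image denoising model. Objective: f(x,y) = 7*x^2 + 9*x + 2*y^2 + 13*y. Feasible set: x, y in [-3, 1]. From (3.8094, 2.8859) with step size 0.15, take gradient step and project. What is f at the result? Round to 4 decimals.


Step 1: Compute gradient at (3.8094, 2.8859).
grad_x = 2*7*3.8094 + 9 = 62.3316
grad_y = 2*2*2.8859 + 13 = 24.5436
Step 2: Gradient step.
x_raw = 3.8094 - 0.15*62.3316 = -5.5403
y_raw = 2.8859 - 0.15*24.5436 = -0.7956
Step 3: Project onto [-3, 1].
x_proj = clip(-5.5403) = -3.0
y_proj = clip(-0.7956) = -0.7956
Step 4: Evaluate f.
f(-3.0, -0.7956) = 26.9228


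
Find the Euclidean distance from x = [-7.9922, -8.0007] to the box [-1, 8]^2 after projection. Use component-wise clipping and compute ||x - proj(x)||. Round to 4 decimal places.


Project each component onto [-1, 8].
clip(-7.9922) = -1.0, clip(-8.0007) = -1.0
Projection = [-1.0, -1.0]
Squared diffs: [48.8909, 49.0098]
Distance = sqrt(97.9007) = 9.8945


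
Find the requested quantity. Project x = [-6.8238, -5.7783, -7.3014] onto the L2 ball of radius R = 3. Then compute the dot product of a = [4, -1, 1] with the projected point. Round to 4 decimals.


Step 1: Compute ||x|| (intermediates to 6 decimals).
||x|| = sqrt((-6.8238)^2 + (-5.7783)^2 + (-7.3014)^2) = 11.543978
Step 2: Project.
Since ||x|| > R, scale = R/||x|| = 3/11.543978 = 0.259876, proj(x) = scale * x
proj(x) = [-1.773342, -1.501641, -1.897459]
Step 3: Dot product.
a^T * proj(x) = 4*(-1.773342) - 1*(-1.501641) + 1*(-1.897459) = -7.4892


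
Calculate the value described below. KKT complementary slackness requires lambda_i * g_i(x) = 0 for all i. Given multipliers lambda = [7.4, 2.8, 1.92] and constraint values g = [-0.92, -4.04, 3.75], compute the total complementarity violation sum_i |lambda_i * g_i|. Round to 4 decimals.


KKT complementary slackness check:
lambda_1 * g_1 = 7.4 * -0.92 = -6.808
lambda_2 * g_2 = 2.8 * -4.04 = -11.312
lambda_3 * g_3 = 1.92 * 3.75 = 7.2
Total violation = 6.808 + 11.312 + 7.2 = 25.32


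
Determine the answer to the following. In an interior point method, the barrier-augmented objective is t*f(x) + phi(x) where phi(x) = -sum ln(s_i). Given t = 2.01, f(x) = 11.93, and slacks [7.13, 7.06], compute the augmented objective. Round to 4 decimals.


Step 1: Compute log-barrier.
ln values: [1.9643, 1.9544]
phi = -(1.9643 + 1.9544) = -3.9188
Step 2: Compute augmented objective.
t*f(x) = 2.01*11.93 = 23.9793
Total = 23.9793 - 3.9188 = 20.0605


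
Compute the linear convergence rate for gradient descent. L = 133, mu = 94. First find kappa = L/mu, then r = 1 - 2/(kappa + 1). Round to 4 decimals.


Step 1: Compute the condition number.
kappa = L/mu = 133/94 = 1.4149
Step 2: Compute the convergence rate.
r = 1 - 2/(kappa + 1) = 1 - 2*mu/(L + mu) = (L - mu)/(L + mu) = 39/227 = 0.1718


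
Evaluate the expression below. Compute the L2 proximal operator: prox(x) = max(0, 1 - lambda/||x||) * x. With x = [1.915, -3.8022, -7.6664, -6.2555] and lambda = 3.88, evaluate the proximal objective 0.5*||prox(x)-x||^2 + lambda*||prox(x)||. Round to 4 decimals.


Step 1: Compute ||x||.
||x|| = 10.7717
Step 2: Compute scaling factor.
scale = max(0, 1 - 3.88/10.7717) = 0.6398
Step 3: prox(x) = [1.2252, -2.4326, -4.9049, -4.0022]
||prox(x)|| = 6.8917
Step 4: Proximal objective.
0.5*||prox-x||^2 = 7.5272
lambda*||prox|| = 26.7398
Total = 34.2669


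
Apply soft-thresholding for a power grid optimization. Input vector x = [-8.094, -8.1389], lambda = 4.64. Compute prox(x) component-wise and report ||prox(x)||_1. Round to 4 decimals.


Soft-thresholding with lambda = 4.64:
prox(-8.094) = sign(-8.094)*max(|-8.094| - 4.64, 0) = -3.454
prox(-8.1389) = sign(-8.1389)*max(|-8.1389| - 4.64, 0) = -3.4989
prox(x) = [-3.454, -3.4989]
||prox(x)||_1 = 3.454 + 3.4989 = 6.9529


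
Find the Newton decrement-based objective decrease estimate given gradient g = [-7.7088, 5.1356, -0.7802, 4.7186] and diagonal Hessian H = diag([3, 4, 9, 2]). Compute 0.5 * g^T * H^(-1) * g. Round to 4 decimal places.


Step 1: H is diagonal, so H^(-1) * g = [-2.5696, 1.2839, -0.0867, 2.3593].
Step 2: g^T H^(-1) g = sum_i g_i^2 / H_ii
  = (-7.7088)^2/3 + (5.1356)^2/4 + (-0.7802)^2/9 + (4.7186)^2/2
  = 19.8085 + 6.5936 + 0.0676 + 11.1326 = 37.6024
Step 3: Objective decrease = 0.5 * g^T H^(-1) g = 18.8012


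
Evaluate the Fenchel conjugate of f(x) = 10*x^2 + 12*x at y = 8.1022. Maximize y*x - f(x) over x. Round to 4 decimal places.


f*(y) = sup_x {y*x - a*x^2 - b*x} = sup_x {(y-b)*x - a*x^2}
FOC: (y - b) - 2a*x = 0 => x* = (y - b)/(2a)
x* = (8.1022 - 12)/(2*10) = -0.1949
f*(8.1022) = (y-b)^2/(4a) = (8.1022 - 12)^2/(4*10)
= 15.1928/40 = 0.3798


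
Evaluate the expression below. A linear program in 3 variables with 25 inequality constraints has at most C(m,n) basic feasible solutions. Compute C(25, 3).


Each vertex corresponds to some choice of n active constraints out of m, so the number of vertices is at most C(m, n) = m! / (n!(m-n)!).
m = 25, n = 3
Numerator: 25 * 24 * 23
Denominator: 3! = 6
C(25, 3) = 2300


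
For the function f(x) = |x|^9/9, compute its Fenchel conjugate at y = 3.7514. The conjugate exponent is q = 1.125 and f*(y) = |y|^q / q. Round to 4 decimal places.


The conjugate exponent q satisfies 1/p + 1/q = 1.
p = 9, so q = 9/(9 - 1) = 1.125
|y|^q = 3.7514^1.125 = 4.4256
f*(3.7514) = 4.4256 / 1.125 = 3.9338


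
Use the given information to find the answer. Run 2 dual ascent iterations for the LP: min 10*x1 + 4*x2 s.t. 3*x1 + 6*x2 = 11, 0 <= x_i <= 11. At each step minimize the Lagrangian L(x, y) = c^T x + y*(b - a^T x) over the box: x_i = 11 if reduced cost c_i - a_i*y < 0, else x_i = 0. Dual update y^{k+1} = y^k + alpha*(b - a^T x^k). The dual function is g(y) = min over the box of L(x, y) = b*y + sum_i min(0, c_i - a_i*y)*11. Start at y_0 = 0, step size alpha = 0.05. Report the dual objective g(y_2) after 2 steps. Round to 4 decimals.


Dual ascent for LP: min 10*x1 + 4*x2, 3*x1 + 6*x2 = 11, 0 <= x_i <= 11
Step 1: y^k = 0.0, reduced costs: (10.0, 4.0)
  x^k = (0.0, 0.0), subgradient = b - a^T x = 11.0
  y^{k+1} = 0.0 + 0.05*11.0 = 0.55
Step 2: y^k = 0.55, reduced costs: (8.35, 0.7)
  x^k = (0.0, 0.0), subgradient = b - a^T x = 11.0
  y^{k+1} = 0.55 + 0.05*11.0 = 1.1
Dual objective at y_2 = 1.1: reduced costs (6.7, -2.6), box minimizer x = (0.0, 11.0)
g(y_2) = b*y + (c1 - a1*y)*x1 + (c2 - a2*y)*x2 = 11*1.1 + 6.7*0.0 + (-2.6)*11.0 = 12.1 + 0.0 - 28.6 = -16.5


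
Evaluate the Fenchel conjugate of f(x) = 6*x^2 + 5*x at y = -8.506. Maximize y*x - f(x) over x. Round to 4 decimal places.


f*(y) = sup_x {y*x - a*x^2 - b*x} = sup_x {(y-b)*x - a*x^2}
FOC: (y - b) - 2a*x = 0 => x* = (y - b)/(2a)
x* = (-8.506 - 5)/(2*6) = -1.1255
f*(-8.506) = (y-b)^2/(4a) = (-8.506 - 5)^2/(4*6)
= 182.412/24 = 7.6005


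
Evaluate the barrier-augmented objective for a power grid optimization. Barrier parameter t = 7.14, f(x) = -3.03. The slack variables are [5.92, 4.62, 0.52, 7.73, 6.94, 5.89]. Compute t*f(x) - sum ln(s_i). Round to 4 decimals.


Step 1: Compute log-barrier.
ln values: [1.7783, 1.5304, -0.6539, 2.0451, 1.9373, 1.7733]
phi = -(1.7783 + 1.5304 - 0.6539 + 2.0451 + 1.9373 + 1.7733) = -8.4105
Step 2: Compute augmented objective.
t*f(x) = 7.14*-3.03 = -21.6342
Total = -21.6342 - 8.4105 = -30.0447


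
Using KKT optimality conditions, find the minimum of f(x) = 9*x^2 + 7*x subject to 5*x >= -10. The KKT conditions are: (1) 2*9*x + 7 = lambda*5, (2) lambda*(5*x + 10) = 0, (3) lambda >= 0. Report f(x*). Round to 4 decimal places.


Step 1: Try lambda = 0 (constraint inactive).
Stationarity: 2*9*x + 7 = 0
x* = -7/(2*9) = -7/18 = -0.3889 (rounded; the exact value -7/18 is used below)
Check constraint: 5*-0.3889 = -1.9445 >= -10 -- satisfied.
Step 2: Compute optimal value.
f(x*) = 9*(-7/18)^2 + 7*(-7/18) = -1.3611


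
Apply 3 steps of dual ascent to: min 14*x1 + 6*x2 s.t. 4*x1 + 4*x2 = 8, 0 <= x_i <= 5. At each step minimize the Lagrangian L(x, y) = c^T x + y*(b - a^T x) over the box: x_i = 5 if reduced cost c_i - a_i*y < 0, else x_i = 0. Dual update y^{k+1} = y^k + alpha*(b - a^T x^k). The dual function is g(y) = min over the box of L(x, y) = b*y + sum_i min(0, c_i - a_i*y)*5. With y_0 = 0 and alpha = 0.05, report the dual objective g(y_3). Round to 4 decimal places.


Dual ascent for LP: min 14*x1 + 6*x2, 4*x1 + 4*x2 = 8, 0 <= x_i <= 5
Step 1: y^k = 0.0, reduced costs: (14.0, 6.0)
  x^k = (0.0, 0.0), subgradient = b - a^T x = 8.0
  y^{k+1} = 0.0 + 0.05*8.0 = 0.4
Step 2: y^k = 0.4, reduced costs: (12.4, 4.4)
  x^k = (0.0, 0.0), subgradient = b - a^T x = 8.0
  y^{k+1} = 0.4 + 0.05*8.0 = 0.8
Step 3: y^k = 0.8, reduced costs: (10.8, 2.8)
  x^k = (0.0, 0.0), subgradient = b - a^T x = 8.0
  y^{k+1} = 0.8 + 0.05*8.0 = 1.2
Dual objective at y_3 = 1.2: reduced costs (9.2, 1.2), box minimizer x = (0.0, 0.0)
g(y_3) = b*y + (c1 - a1*y)*x1 + (c2 - a2*y)*x2 = 8*1.2 + 9.2*0.0 + 1.2*0.0 = 9.6 + 0.0 + 0.0 = 9.6


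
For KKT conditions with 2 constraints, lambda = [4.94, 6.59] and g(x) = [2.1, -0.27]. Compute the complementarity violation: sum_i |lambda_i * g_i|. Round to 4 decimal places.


KKT complementary slackness check:
lambda_1 * g_1 = 4.94 * 2.1 = 10.374
lambda_2 * g_2 = 6.59 * -0.27 = -1.7793
Total violation = 10.374 + 1.7793 = 12.1533


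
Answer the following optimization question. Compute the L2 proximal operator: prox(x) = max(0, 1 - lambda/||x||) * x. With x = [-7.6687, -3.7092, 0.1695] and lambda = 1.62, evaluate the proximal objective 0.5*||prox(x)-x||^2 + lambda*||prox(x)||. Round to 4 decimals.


Step 1: Compute ||x||.
||x|| = 8.5203
Step 2: Compute scaling factor.
scale = max(0, 1 - 1.62/8.5203) = 0.8099
Step 3: prox(x) = [-6.2106, -3.004, 0.1373]
||prox(x)|| = 6.9003
Step 4: Proximal objective.
0.5*||prox-x||^2 = 1.3122
lambda*||prox|| = 11.1785
Total = 12.4907


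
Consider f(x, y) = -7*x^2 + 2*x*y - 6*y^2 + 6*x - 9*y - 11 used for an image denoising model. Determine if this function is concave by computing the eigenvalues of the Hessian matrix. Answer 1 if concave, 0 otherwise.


The Hessian of f(x,y) = -7*x^2 + 2*x*y - 6*y^2 + 6*x - 9*y - 11 is:
H = [[-14, 2], [2, -12]]
Trace = -14 - 12 = -26
Determinant = -14*-12 - (2)^2 = 164
Discriminant = (-26)^2 - 4*164 = 20.0
Eigenvalues: lambda_1 = -15.2361, lambda_2 = -10.7639
The function is concave.

1


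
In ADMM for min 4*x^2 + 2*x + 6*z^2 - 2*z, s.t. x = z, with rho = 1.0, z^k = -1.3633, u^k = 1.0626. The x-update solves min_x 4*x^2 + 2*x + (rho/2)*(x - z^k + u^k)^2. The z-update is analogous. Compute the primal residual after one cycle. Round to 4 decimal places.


ADMM iteration with rho = 1.0, z^k = -1.3633, u^k = 1.0626
Step 1: x-update.
Minimize 4*x^2 + 2*x + (1.0/2)*(x + 1.3633 + 1.0626)^2
FOC: (2*4 + 1.0)*x = -2 + 1.0*(-1.3633 - 1.0626)
x^{k+1} = -0.4918
Step 2: z-update.
Minimize 6*z^2 - 2*z + (1.0/2)*(-0.4918 - z + 1.0626)^2
FOC: (2*6 + 1.0)*z = 2 + 1.0*(-0.4918 + 1.0626)
z^{k+1} = 0.1978
Step 3: u-update.
u^{k+1} = 1.0626 - 0.4918 - 0.1978 = 0.3731
Step 4: Primal residual = |-0.4918 - 0.1978| = 0.6895


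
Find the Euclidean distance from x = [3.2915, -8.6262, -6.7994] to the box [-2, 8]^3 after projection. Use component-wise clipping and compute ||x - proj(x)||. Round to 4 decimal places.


Project each component onto [-2, 8].
clip(3.2915) = 3.2915, clip(-8.6262) = -2.0, clip(-6.7994) = -2.0
Projection = [3.2915, -2.0, -2.0]
Squared diffs: [0.0, 43.9065, 23.0342]
Distance = sqrt(66.9407) = 8.1817


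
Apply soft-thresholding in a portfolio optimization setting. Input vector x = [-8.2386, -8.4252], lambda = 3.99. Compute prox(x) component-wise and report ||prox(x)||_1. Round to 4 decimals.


Soft-thresholding with lambda = 3.99:
prox(-8.2386) = sign(-8.2386)*max(|-8.2386| - 3.99, 0) = -4.2486
prox(-8.4252) = sign(-8.4252)*max(|-8.4252| - 3.99, 0) = -4.4352
prox(x) = [-4.2486, -4.4352]
||prox(x)||_1 = 4.2486 + 4.4352 = 8.6838


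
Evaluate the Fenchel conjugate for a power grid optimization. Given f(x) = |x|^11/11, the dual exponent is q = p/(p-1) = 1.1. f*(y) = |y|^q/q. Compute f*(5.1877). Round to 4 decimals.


The conjugate exponent q satisfies 1/p + 1/q = 1.
p = 11, so q = 11/(11 - 1) = 1.1
|y|^q = 5.1877^1.1 = 6.1161
f*(5.1877) = 6.1161 / 1.1 = 5.5601


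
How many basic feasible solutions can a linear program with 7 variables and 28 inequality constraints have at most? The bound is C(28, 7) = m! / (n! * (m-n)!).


Each vertex corresponds to some choice of n active constraints out of m, so the number of vertices is at most C(m, n) = m! / (n!(m-n)!).
m = 28, n = 7
Numerator: 28 * 27 * 26 * 25 * 24 * 23 * 22
Denominator: 7! = 5040
C(28, 7) = 1184040


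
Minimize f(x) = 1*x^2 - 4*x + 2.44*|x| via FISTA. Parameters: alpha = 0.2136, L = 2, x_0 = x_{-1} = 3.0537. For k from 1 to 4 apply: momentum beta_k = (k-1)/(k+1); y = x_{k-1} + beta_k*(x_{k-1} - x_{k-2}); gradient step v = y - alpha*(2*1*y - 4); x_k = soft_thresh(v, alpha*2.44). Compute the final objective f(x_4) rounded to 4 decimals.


FISTA on f(x) = 1*x^2 - 4*x + 2.44*|x|
L = 2, alpha = 0.2136
Iteration 1: beta = 0.0, y = 3.0537 + 0.0*(3.0537 - 3.0537) = 3.0537
  grad(y) = 2.1074, v = y - alpha*grad = 2.6036
  prox(v) = soft_thresh(2.6036, 0.5212) = 2.0824
Iteration 2: beta = 0.3333, y = 2.0824 + 0.3333*(2.0824 - 3.0537) = 1.7586
  grad(y) = -0.4828, v = y - alpha*grad = 1.8617
  prox(v) = soft_thresh(1.8617, 0.5212) = 1.3405
Iteration 3: beta = 0.5, y = 1.3405 + 0.5*(1.3405 - 2.0824) = 0.9696
  grad(y) = -2.0607, v = y - alpha*grad = 1.4098
  prox(v) = soft_thresh(1.4098, 0.5212) = 0.8886
Iteration 4: beta = 0.6, y = 0.8886 + 0.6*(0.8886 - 1.3405) = 0.6175
  grad(y) = -2.7651, v = y - alpha*grad = 1.2081
  prox(v) = soft_thresh(1.2081, 0.5212) = 0.6869
f(x_4) = 1*0.6869^2 - 4*0.6869 + 2.44*|0.6869| = -0.5997


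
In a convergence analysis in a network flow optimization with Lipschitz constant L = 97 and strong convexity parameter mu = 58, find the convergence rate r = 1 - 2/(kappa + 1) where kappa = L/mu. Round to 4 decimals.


Step 1: Compute the condition number.
kappa = L/mu = 97/58 = 1.6724
Step 2: Compute the convergence rate.
r = 1 - 2/(kappa + 1) = 1 - 2*mu/(L + mu) = (L - mu)/(L + mu) = 39/155 = 0.2516


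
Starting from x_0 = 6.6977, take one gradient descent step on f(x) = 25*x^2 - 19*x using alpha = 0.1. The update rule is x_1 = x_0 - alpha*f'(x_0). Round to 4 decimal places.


We compute the gradient at x_0 and apply the update.
f'(x) = 50*x - 19
f'(6.6977) = 50*6.6977 - 19 = 315.885
x_1 = 6.6977 - 0.1*315.885 = -24.8908


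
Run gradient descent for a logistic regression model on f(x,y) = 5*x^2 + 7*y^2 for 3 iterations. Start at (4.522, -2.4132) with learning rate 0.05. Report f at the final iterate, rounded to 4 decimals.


Gradient descent on f(x,y) = 5*x^2 + 7*y^2.
Starting point: (4.522, -2.4132), alpha = 0.05
Step 1: grad_x = 2*5*4.522 = 45.22, grad_y = 2*7*-2.4132 = -33.7848
  x_1 = 4.522 - 0.05*45.22 = 2.261
  y_1 = -2.4132 - 0.05*-33.7848 = -0.724
Step 2: grad_x = 2*5*2.261 = 22.61, grad_y = 2*7*-0.724 = -10.1354
  x_2 = 2.261 - 0.05*22.61 = 1.1305
  y_2 = -0.724 - 0.05*-10.1354 = -0.2172
Step 3: grad_x = 2*5*1.1305 = 11.305, grad_y = 2*7*-0.2172 = -3.0406
  x_3 = 1.1305 - 0.05*11.305 = 0.5653
  y_3 = -0.2172 - 0.05*-3.0406 = -0.0652
f(0.5653, -0.0652) = 5*0.5653^2 + 7*(-0.0652)^2 = 1.6273


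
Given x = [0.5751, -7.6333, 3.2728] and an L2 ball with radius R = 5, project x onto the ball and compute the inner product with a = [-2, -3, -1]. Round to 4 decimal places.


Step 1: Compute ||x|| (intermediates to 6 decimals).
||x|| = sqrt(0.5751^2 + (-7.6333)^2 + 3.2728^2) = 8.325216
Step 2: Project.
Since ||x|| > R, scale = R/||x|| = 5/8.325216 = 0.600585, proj(x) = scale * x
proj(x) = [0.345396, -4.584445, 1.965595]
Step 3: Dot product.
a^T * proj(x) = -2*0.345396 - 3*(-4.584445) - 1*1.965595 = 11.0969


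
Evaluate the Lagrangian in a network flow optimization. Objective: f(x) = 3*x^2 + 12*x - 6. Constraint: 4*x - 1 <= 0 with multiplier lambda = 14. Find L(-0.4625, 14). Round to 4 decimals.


Step 1: Evaluate f(x).
f(-0.4625) = 3*(-0.4625)^2 + 12*(-0.4625) - 6 = -10.9083
Step 2: Evaluate g(x).
g(-0.4625) = 4*-0.4625 - 1 = -2.85
Step 3: Compute Lagrangian.
L = -10.9083 + 14*-2.85 = -50.8083


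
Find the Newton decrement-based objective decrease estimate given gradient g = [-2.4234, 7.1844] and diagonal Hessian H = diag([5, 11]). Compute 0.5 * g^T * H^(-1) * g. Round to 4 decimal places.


Step 1: H is diagonal, so H^(-1) * g = [-0.4847, 0.6531].
Step 2: g^T H^(-1) g = sum_i g_i^2 / H_ii
  = (-2.4234)^2/5 + (7.1844)^2/11
  = 1.1746 + 4.6923 = 5.8669
Step 3: Objective decrease = 0.5 * g^T H^(-1) g = 2.9335


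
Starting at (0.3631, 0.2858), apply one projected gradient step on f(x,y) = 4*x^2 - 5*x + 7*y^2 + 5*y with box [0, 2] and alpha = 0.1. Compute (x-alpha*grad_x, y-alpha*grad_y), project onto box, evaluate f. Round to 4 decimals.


Step 1: Compute gradient at (0.3631, 0.2858).
grad_x = 2*4*0.3631 - 5 = -2.0952
grad_y = 2*7*0.2858 + 5 = 9.0012
Step 2: Gradient step.
x_raw = 0.3631 - 0.1*-2.0952 = 0.5726
y_raw = 0.2858 - 0.1*9.0012 = -0.6143
Step 3: Project onto [0, 2].
x_proj = clip(0.5726) = 0.5726
y_proj = clip(-0.6143) = 0.0
Step 4: Evaluate f.
f(0.5726, 0.0) = -1.5515


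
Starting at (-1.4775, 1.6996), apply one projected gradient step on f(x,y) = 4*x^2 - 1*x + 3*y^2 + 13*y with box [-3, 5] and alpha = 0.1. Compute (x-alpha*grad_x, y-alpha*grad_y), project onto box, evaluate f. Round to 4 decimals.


Step 1: Compute gradient at (-1.4775, 1.6996).
grad_x = 2*4*-1.4775 - 1 = -12.82
grad_y = 2*3*1.6996 + 13 = 23.1976
Step 2: Gradient step.
x_raw = -1.4775 - 0.1*-12.82 = -0.1955
y_raw = 1.6996 - 0.1*23.1976 = -0.6202
Step 3: Project onto [-3, 5].
x_proj = clip(-0.1955) = -0.1955
y_proj = clip(-0.6202) = -0.6202
Step 4: Evaluate f.
f(-0.1955, -0.6202) = -6.5599


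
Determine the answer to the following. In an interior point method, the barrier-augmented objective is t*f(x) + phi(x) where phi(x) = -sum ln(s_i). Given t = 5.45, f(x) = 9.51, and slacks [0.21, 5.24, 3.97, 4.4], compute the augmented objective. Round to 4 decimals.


Step 1: Compute log-barrier.
ln values: [-1.5606, 1.6563, 1.3788, 1.4816]
phi = -(-1.5606 + 1.6563 + 1.3788 + 1.4816) = -2.956
Step 2: Compute augmented objective.
t*f(x) = 5.45*9.51 = 51.8295
Total = 51.8295 - 2.956 = 48.8735


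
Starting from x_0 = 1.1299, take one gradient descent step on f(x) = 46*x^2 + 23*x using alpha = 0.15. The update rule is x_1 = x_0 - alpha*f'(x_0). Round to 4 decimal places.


We compute the gradient at x_0 and apply the update.
f'(x) = 92*x + 23
f'(1.1299) = 92*1.1299 + 23 = 126.9508
x_1 = 1.1299 - 0.15*126.9508 = -17.9127


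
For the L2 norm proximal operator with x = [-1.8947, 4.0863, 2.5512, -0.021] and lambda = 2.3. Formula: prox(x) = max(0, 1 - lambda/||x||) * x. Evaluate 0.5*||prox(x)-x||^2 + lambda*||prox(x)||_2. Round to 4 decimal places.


Step 1: Compute ||x||.
||x|| = 5.1766
Step 2: Compute scaling factor.
scale = max(0, 1 - 2.3/5.1766) = 0.5557
Step 3: prox(x) = [-1.0529, 2.2707, 1.4177, -0.0117]
||prox(x)|| = 2.8766
Step 4: Proximal objective.
0.5*||prox-x||^2 = 2.645
lambda*||prox|| = 6.6162
Total = 9.2611


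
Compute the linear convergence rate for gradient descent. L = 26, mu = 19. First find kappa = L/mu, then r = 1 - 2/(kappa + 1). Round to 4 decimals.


Step 1: Compute the condition number.
kappa = L/mu = 26/19 = 1.3684
Step 2: Compute the convergence rate.
r = 1 - 2/(kappa + 1) = 1 - 2*mu/(L + mu) = (L - mu)/(L + mu) = 7/45 = 0.1556


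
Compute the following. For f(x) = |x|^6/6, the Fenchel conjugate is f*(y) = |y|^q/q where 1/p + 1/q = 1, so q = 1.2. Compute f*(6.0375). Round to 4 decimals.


The conjugate exponent q satisfies 1/p + 1/q = 1.
p = 6, so q = 6/(6 - 1) = 1.2
|y|^q = 6.0375^1.2 = 8.6502
f*(6.0375) = 8.6502 / 1.2 = 7.2085


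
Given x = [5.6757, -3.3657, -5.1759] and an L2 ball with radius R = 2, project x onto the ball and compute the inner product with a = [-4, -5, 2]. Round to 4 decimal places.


Step 1: Compute ||x|| (intermediates to 6 decimals).
||x|| = sqrt(5.6757^2 + (-3.3657)^2 + (-5.1759)^2) = 8.386385
Step 2: Project.
Since ||x|| > R, scale = R/||x|| = 2/8.386385 = 0.238482, proj(x) = scale * x
proj(x) = [1.353552, -0.802659, -1.234359]
Step 3: Dot product.
a^T * proj(x) = -4*1.353552 - 5*(-0.802659) + 2*(-1.234359) = -3.8696


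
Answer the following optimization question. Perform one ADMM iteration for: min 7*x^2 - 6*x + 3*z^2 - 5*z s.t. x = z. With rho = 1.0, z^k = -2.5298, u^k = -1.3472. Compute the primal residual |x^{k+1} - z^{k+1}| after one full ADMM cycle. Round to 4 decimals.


ADMM iteration with rho = 1.0, z^k = -2.5298, u^k = -1.3472
Step 1: x-update.
Minimize 7*x^2 - 6*x + (1.0/2)*(x + 2.5298 - 1.3472)^2
FOC: (2*7 + 1.0)*x = 6 + 1.0*(-2.5298 + 1.3472)
x^{k+1} = 0.3212
Step 2: z-update.
Minimize 3*z^2 - 5*z + (1.0/2)*(0.3212 - z - 1.3472)^2
FOC: (2*3 + 1.0)*z = 5 + 1.0*(0.3212 - 1.3472)
z^{k+1} = 0.5677
Step 3: u-update.
u^{k+1} = -1.3472 + 0.3212 - 0.5677 = -1.5937
Step 4: Primal residual = |0.3212 - 0.5677| = 0.2465


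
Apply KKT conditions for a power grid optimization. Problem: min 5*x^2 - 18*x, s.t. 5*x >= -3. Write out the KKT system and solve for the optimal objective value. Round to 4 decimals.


Step 1: Try lambda = 0 (constraint inactive).
Stationarity: 2*5*x - 18 = 0
x* = 18/(2*5) = 1.8
Check constraint: 5*1.8 = 9.0 >= -3 -- satisfied.
Step 2: Compute optimal value.
f(x*) = 5*1.8^2 - 18*1.8 = -16.2


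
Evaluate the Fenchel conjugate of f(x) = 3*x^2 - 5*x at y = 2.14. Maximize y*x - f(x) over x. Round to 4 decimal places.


f*(y) = sup_x {y*x - a*x^2 - b*x} = sup_x {(y-b)*x - a*x^2}
FOC: (y - b) - 2a*x = 0 => x* = (y - b)/(2a)
x* = (2.14 + 5)/(2*3) = 1.19
f*(2.14) = (y-b)^2/(4a) = (2.14 + 5)^2/(4*3)
= 50.9796/12 = 4.2483


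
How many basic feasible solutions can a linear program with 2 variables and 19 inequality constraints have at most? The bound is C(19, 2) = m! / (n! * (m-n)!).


Each vertex corresponds to some choice of n active constraints out of m, so the number of vertices is at most C(m, n) = m! / (n!(m-n)!).
m = 19, n = 2
Numerator: 19 * 18
Denominator: 2! = 2
C(19, 2) = 171


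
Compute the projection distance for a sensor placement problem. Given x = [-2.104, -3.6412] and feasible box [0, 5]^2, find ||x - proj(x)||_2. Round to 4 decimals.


Project each component onto [0, 5].
clip(-2.104) = 0.0, clip(-3.6412) = 0.0
Projection = [0.0, 0.0]
Squared diffs: [4.4268, 13.2583]
Distance = sqrt(17.6851) = 4.2054


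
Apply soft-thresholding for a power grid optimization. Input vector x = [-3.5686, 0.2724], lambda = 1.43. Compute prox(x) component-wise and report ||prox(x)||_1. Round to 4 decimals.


Soft-thresholding with lambda = 1.43:
prox(-3.5686) = sign(-3.5686)*max(|-3.5686| - 1.43, 0) = -2.1386
prox(0.2724) = sign(0.2724)*max(|0.2724| - 1.43, 0) = 0.0
prox(x) = [-2.1386, 0.0]
||prox(x)||_1 = 2.1386 + 0.0 = 2.1386


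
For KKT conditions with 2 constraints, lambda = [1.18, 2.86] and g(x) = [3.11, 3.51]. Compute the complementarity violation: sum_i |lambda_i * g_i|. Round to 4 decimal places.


KKT complementary slackness check:
lambda_1 * g_1 = 1.18 * 3.11 = 3.6698
lambda_2 * g_2 = 2.86 * 3.51 = 10.0386
Total violation = 3.6698 + 10.0386 = 13.7084


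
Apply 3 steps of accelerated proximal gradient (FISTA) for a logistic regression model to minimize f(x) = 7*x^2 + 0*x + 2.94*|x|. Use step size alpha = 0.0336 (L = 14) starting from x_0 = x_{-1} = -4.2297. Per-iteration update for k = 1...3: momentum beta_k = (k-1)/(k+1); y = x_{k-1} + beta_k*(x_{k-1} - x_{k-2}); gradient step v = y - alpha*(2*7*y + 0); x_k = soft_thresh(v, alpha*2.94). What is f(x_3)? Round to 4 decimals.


FISTA on f(x) = 7*x^2 + 0*x + 2.94*|x|
L = 14, alpha = 0.0336
Iteration 1: beta = 0.0, y = -4.2297 + 0.0*(-4.2297 + 4.2297) = -4.2297
  grad(y) = -59.2158, v = y - alpha*grad = -2.24
  prox(v) = soft_thresh(-2.24, 0.0988) = -2.1413
Iteration 2: beta = 0.3333, y = -2.1413 + 0.3333*(-2.1413 + 4.2297) = -1.4451
  grad(y) = -20.2317, v = y - alpha*grad = -0.7653
  prox(v) = soft_thresh(-0.7653, 0.0988) = -0.6666
Iteration 3: beta = 0.5, y = -0.6666 + 0.5*(-0.6666 + 2.1413) = 0.0708
  grad(y) = 0.9913, v = y - alpha*grad = 0.0375
  prox(v) = soft_thresh(0.0375, 0.0988) = 0.0
f(x_3) = 7*0.0^2 + 0*0.0 + 2.94*|0.0| = 0.0


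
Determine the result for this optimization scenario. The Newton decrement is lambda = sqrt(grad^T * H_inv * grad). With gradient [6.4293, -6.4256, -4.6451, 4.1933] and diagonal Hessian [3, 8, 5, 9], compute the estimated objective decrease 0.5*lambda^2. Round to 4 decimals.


Step 1: H is diagonal, so H^(-1) * g = [2.1431, -0.8032, -0.929, 0.4659].
Step 2: g^T H^(-1) g = sum_i g_i^2 / H_ii
  = (6.4293)^2/3 + (-6.4256)^2/8 + (-4.6451)^2/5 + (4.1933)^2/9
  = 13.7786 + 5.161 + 4.3154 + 1.9538 = 25.2088
Step 3: Objective decrease = 0.5 * g^T H^(-1) g = 12.6044


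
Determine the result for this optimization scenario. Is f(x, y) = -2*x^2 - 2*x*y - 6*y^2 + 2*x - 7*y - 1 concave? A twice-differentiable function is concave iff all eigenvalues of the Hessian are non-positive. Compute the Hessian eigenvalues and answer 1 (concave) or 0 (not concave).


The Hessian of f(x,y) = -2*x^2 - 2*x*y - 6*y^2 + 2*x - 7*y - 1 is:
H = [[-4, -2], [-2, -12]]
Trace = -4 - 12 = -16
Determinant = -4*-12 - (-2)^2 = 44
Discriminant = (-16)^2 - 4*44 = 80.0
Eigenvalues: lambda_1 = -12.4721, lambda_2 = -3.5279
The function is concave.

1


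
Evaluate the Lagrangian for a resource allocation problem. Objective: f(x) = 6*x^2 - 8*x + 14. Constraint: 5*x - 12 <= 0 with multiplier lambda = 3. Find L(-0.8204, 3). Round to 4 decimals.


Step 1: Evaluate f(x).
f(-0.8204) = 6*(-0.8204)^2 - 8*(-0.8204) + 14 = 24.6015
Step 2: Evaluate g(x).
g(-0.8204) = 5*-0.8204 - 12 = -16.102
Step 3: Compute Lagrangian.
L = 24.6015 + 3*-16.102 = -23.7045


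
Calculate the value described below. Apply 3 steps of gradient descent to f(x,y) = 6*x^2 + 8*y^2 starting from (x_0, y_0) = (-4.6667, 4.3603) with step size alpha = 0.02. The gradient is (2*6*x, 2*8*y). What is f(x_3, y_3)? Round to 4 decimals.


Gradient descent on f(x,y) = 6*x^2 + 8*y^2.
Starting point: (-4.6667, 4.3603), alpha = 0.02
Step 1: grad_x = 2*6*-4.6667 = -56.0004, grad_y = 2*8*4.3603 = 69.7648
  x_1 = -4.6667 - 0.02*-56.0004 = -3.5467
  y_1 = 4.3603 - 0.02*69.7648 = 2.965
Step 2: grad_x = 2*6*-3.5467 = -42.5603, grad_y = 2*8*2.965 = 47.4401
  x_2 = -3.5467 - 0.02*-42.5603 = -2.6955
  y_2 = 2.965 - 0.02*47.4401 = 2.0162
Step 3: grad_x = 2*6*-2.6955 = -32.3458, grad_y = 2*8*2.0162 = 32.2592
  x_3 = -2.6955 - 0.02*-32.3458 = -2.0486
  y_3 = 2.0162 - 0.02*32.2592 = 1.371
f(-2.0486, 1.371) = 6*(-2.0486)^2 + 8*1.371^2 = 40.2173


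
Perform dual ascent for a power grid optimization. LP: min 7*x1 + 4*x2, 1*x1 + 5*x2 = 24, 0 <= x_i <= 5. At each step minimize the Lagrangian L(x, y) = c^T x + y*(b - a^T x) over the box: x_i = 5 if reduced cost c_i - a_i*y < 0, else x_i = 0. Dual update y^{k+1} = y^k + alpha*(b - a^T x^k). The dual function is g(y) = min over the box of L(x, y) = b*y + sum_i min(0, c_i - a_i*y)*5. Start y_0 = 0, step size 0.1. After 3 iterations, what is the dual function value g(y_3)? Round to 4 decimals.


Dual ascent for LP: min 7*x1 + 4*x2, 1*x1 + 5*x2 = 24, 0 <= x_i <= 5
Step 1: y^k = 0.0, reduced costs: (7.0, 4.0)
  x^k = (0.0, 0.0), subgradient = b - a^T x = 24.0
  y^{k+1} = 0.0 + 0.1*24.0 = 2.4
Step 2: y^k = 2.4, reduced costs: (4.6, -8.0)
  x^k = (0.0, 5.0), subgradient = b - a^T x = -1.0
  y^{k+1} = 2.4 + 0.1*-1.0 = 2.3
Step 3: y^k = 2.3, reduced costs: (4.7, -7.5)
  x^k = (0.0, 5.0), subgradient = b - a^T x = -1.0
  y^{k+1} = 2.3 + 0.1*-1.0 = 2.2
Dual objective at y_3 = 2.2: reduced costs (4.8, -7.0), box minimizer x = (0.0, 5.0)
g(y_3) = b*y + (c1 - a1*y)*x1 + (c2 - a2*y)*x2 = 24*2.2 + 4.8*0.0 + (-7.0)*5.0 = 52.8 + 0.0 - 35.0 = 17.8


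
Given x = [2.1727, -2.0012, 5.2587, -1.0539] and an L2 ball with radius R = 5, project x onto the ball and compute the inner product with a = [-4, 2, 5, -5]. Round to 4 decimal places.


Step 1: Compute ||x|| (intermediates to 6 decimals).
||x|| = sqrt(2.1727^2 + (-2.0012)^2 + 5.2587^2 + (-1.0539)^2) = 6.122913
Step 2: Project.
Since ||x|| > R, scale = R/||x|| = 5/6.122913 = 0.816605, proj(x) = scale * x
proj(x) = [1.774238, -1.63419, 4.294281, -0.86062]
Step 3: Dot product.
a^T * proj(x) = -4*1.774238 + 2*(-1.63419) + 5*4.294281 - 5*(-0.86062) = 15.4092


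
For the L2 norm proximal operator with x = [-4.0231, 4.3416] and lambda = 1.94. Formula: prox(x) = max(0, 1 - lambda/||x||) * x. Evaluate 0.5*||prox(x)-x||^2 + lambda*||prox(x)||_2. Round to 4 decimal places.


Step 1: Compute ||x||.
||x|| = 5.919
Step 2: Compute scaling factor.
scale = max(0, 1 - 1.94/5.919) = 0.6722
Step 3: prox(x) = [-2.7045, 2.9186]
||prox(x)|| = 3.979
Step 4: Proximal objective.
0.5*||prox-x||^2 = 1.8818
lambda*||prox|| = 7.7193
Total = 9.6011


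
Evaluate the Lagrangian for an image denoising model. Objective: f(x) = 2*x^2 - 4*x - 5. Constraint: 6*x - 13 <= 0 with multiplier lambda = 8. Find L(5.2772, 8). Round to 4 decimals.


Step 1: Evaluate f(x).
f(5.2772) = 2*5.2772^2 - 4*5.2772 - 5 = 29.5889
Step 2: Evaluate g(x).
g(5.2772) = 6*5.2772 - 13 = 18.6632
Step 3: Compute Lagrangian.
L = 29.5889 + 8*18.6632 = 178.8945


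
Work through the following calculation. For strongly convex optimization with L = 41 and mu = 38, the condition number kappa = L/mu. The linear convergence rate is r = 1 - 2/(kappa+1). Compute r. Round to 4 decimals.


Step 1: Compute the condition number.
kappa = L/mu = 41/38 = 1.0789
Step 2: Compute the convergence rate.
r = 1 - 2/(kappa + 1) = 1 - 2*mu/(L + mu) = (L - mu)/(L + mu) = 3/79 = 0.038


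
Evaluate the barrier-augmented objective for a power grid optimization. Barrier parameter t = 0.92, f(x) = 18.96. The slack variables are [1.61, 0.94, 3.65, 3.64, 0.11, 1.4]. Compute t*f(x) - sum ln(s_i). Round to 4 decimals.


Step 1: Compute log-barrier.
ln values: [0.4762, -0.0619, 1.2947, 1.292, -2.2073, 0.3365]
phi = -(0.4762 - 0.0619 + 1.2947 + 1.292 - 2.2073 + 0.3365) = -1.1303
Step 2: Compute augmented objective.
t*f(x) = 0.92*18.96 = 17.4432
Total = 17.4432 - 1.1303 = 16.3129


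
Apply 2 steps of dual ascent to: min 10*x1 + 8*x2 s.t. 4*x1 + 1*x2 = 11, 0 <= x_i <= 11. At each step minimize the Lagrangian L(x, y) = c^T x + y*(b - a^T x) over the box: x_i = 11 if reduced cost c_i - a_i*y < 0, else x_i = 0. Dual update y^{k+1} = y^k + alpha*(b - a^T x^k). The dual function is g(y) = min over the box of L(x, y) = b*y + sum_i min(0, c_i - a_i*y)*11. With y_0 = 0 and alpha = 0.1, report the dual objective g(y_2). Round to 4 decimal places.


Dual ascent for LP: min 10*x1 + 8*x2, 4*x1 + 1*x2 = 11, 0 <= x_i <= 11
Step 1: y^k = 0.0, reduced costs: (10.0, 8.0)
  x^k = (0.0, 0.0), subgradient = b - a^T x = 11.0
  y^{k+1} = 0.0 + 0.1*11.0 = 1.1
Step 2: y^k = 1.1, reduced costs: (5.6, 6.9)
  x^k = (0.0, 0.0), subgradient = b - a^T x = 11.0
  y^{k+1} = 1.1 + 0.1*11.0 = 2.2
Dual objective at y_2 = 2.2: reduced costs (1.2, 5.8), box minimizer x = (0.0, 0.0)
g(y_2) = b*y + (c1 - a1*y)*x1 + (c2 - a2*y)*x2 = 11*2.2 + 1.2*0.0 + 5.8*0.0 = 24.2 + 0.0 + 0.0 = 24.2


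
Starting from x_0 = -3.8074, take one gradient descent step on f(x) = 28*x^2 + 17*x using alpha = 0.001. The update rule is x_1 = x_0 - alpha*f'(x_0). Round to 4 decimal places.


We compute the gradient at x_0 and apply the update.
f'(x) = 56*x + 17
f'(-3.8074) = 56*-3.8074 + 17 = -196.2144
x_1 = -3.8074 - 0.001*-196.2144 = -3.6112


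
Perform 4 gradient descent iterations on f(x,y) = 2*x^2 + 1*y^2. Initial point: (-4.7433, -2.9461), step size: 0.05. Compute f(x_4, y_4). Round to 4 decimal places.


Gradient descent on f(x,y) = 2*x^2 + 1*y^2.
Starting point: (-4.7433, -2.9461), alpha = 0.05
Step 1: grad_x = 2*2*-4.7433 = -18.9732, grad_y = 2*1*-2.9461 = -5.8922
  x_1 = -4.7433 - 0.05*-18.9732 = -3.7946
  y_1 = -2.9461 - 0.05*-5.8922 = -2.6515
Step 2: grad_x = 2*2*-3.7946 = -15.1786, grad_y = 2*1*-2.6515 = -5.303
  x_2 = -3.7946 - 0.05*-15.1786 = -3.0357
  y_2 = -2.6515 - 0.05*-5.303 = -2.3863
Step 3: grad_x = 2*2*-3.0357 = -12.1428, grad_y = 2*1*-2.3863 = -4.7727
  x_3 = -3.0357 - 0.05*-12.1428 = -2.4286
  y_3 = -2.3863 - 0.05*-4.7727 = -2.1477
Step 4: grad_x = 2*2*-2.4286 = -9.7143, grad_y = 2*1*-2.1477 = -4.2954
  x_4 = -2.4286 - 0.05*-9.7143 = -1.9429
  y_4 = -2.1477 - 0.05*-4.2954 = -1.9329
f(-1.9429, -1.9329) = 2*(-1.9429)^2 + 1*(-1.9329)^2 = 11.2856


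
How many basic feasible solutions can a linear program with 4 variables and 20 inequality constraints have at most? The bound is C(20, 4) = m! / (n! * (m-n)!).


Each vertex corresponds to some choice of n active constraints out of m, so the number of vertices is at most C(m, n) = m! / (n!(m-n)!).
m = 20, n = 4
Numerator: 20 * 19 * 18 * 17
Denominator: 4! = 24
C(20, 4) = 4845


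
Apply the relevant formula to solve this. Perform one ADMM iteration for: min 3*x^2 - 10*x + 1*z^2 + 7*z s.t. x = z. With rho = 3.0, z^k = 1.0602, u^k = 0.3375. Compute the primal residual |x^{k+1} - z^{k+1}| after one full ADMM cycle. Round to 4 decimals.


ADMM iteration with rho = 3.0, z^k = 1.0602, u^k = 0.3375
Step 1: x-update.
Minimize 3*x^2 - 10*x + (3.0/2)*(x - 1.0602 + 0.3375)^2
FOC: (2*3 + 3.0)*x = 10 + 3.0*(1.0602 - 0.3375)
x^{k+1} = 1.352
Step 2: z-update.
Minimize 1*z^2 + 7*z + (3.0/2)*(1.352 - z + 0.3375)^2
FOC: (2*1 + 3.0)*z = -7 + 3.0*(1.352 + 0.3375)
z^{k+1} = -0.3863
Step 3: u-update.
u^{k+1} = 0.3375 + 1.352 + 0.3863 = 2.0758
Step 4: Primal residual = |1.352 + 0.3863| = 1.7383


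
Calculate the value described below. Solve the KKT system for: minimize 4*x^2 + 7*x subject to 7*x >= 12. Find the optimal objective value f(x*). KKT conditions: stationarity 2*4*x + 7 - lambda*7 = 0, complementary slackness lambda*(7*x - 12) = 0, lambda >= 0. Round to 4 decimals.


Step 1: Try lambda = 0 (constraint inactive).
x_unc = -7/(2*4) = -0.875
Check: 7*-0.875 = -6.125 < 12 -- violated!
Step 2: Constraint must be active: 7*x = 12
x* = 12/7 = 1.7143 (rounded; the exact value 12/7 is used below)
lambda = (2*4*(12/7) + 7)/7 = 2.9592
Step 3: Compute optimal value.
f(x*) = 4*(12/7)^2 + 7*(12/7) = 23.7551


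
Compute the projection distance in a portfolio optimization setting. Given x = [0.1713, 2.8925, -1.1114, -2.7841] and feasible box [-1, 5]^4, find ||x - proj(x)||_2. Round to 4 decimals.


Project each component onto [-1, 5].
clip(0.1713) = 0.1713, clip(2.8925) = 2.8925, clip(-1.1114) = -1.0, clip(-2.7841) = -1.0
Projection = [0.1713, 2.8925, -1.0, -1.0]
Squared diffs: [0.0, 0.0, 0.0124, 3.183]
Distance = sqrt(3.1954) = 1.7876


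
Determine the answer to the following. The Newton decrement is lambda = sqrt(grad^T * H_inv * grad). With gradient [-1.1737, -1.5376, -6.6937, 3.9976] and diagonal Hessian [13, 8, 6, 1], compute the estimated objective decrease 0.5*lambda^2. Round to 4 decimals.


Step 1: H is diagonal, so H^(-1) * g = [-0.0903, -0.1922, -1.1156, 3.9976].
Step 2: g^T H^(-1) g = sum_i g_i^2 / H_ii
  = (-1.1737)^2/13 + (-1.5376)^2/8 + (-6.6937)^2/6 + (3.9976)^2/1
  = 0.106 + 0.2955 + 7.4676 + 15.9808 = 23.8499
Step 3: Objective decrease = 0.5 * g^T H^(-1) g = 11.925


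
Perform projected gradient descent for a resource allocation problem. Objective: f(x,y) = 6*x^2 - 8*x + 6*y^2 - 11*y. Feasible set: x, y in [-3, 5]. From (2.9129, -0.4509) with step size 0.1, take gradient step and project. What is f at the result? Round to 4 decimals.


Step 1: Compute gradient at (2.9129, -0.4509).
grad_x = 2*6*2.9129 - 8 = 26.9548
grad_y = 2*6*-0.4509 - 11 = -16.4108
Step 2: Gradient step.
x_raw = 2.9129 - 0.1*26.9548 = 0.2174
y_raw = -0.4509 - 0.1*-16.4108 = 1.1902
Step 3: Project onto [-3, 5].
x_proj = clip(0.2174) = 0.2174
y_proj = clip(1.1902) = 1.1902
Step 4: Evaluate f.
f(0.2174, 1.1902) = -6.0485
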